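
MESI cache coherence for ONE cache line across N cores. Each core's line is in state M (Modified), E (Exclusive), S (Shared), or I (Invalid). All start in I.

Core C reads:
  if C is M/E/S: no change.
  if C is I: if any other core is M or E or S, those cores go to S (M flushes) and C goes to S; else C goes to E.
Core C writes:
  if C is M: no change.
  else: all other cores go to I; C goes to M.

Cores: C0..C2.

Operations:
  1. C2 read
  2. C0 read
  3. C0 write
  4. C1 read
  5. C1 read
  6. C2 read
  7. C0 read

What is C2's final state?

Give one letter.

Answer: S

Derivation:
Op 1: C2 read [C2 read from I: no other sharers -> C2=E (exclusive)] -> [I,I,E]
Op 2: C0 read [C0 read from I: others=['C2=E'] -> C0=S, others downsized to S] -> [S,I,S]
Op 3: C0 write [C0 write: invalidate ['C2=S'] -> C0=M] -> [M,I,I]
Op 4: C1 read [C1 read from I: others=['C0=M'] -> C1=S, others downsized to S] -> [S,S,I]
Op 5: C1 read [C1 read: already in S, no change] -> [S,S,I]
Op 6: C2 read [C2 read from I: others=['C0=S', 'C1=S'] -> C2=S, others downsized to S] -> [S,S,S]
Op 7: C0 read [C0 read: already in S, no change] -> [S,S,S]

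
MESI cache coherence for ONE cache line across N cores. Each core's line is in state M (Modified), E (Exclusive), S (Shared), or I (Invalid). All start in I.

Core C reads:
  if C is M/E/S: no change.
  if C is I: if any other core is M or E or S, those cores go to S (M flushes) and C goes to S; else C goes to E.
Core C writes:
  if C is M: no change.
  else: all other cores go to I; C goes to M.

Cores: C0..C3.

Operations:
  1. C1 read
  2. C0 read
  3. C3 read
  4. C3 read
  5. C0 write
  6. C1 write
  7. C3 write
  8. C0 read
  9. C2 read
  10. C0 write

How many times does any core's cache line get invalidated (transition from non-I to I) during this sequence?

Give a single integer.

Answer: 6

Derivation:
Op 1: C1 read [C1 read from I: no other sharers -> C1=E (exclusive)] -> [I,E,I,I] (invalidations this op: 0; running total: 0)
Op 2: C0 read [C0 read from I: others=['C1=E'] -> C0=S, others downsized to S] -> [S,S,I,I] (invalidations this op: 0; running total: 0)
Op 3: C3 read [C3 read from I: others=['C0=S', 'C1=S'] -> C3=S, others downsized to S] -> [S,S,I,S] (invalidations this op: 0; running total: 0)
Op 4: C3 read [C3 read: already in S, no change] -> [S,S,I,S] (invalidations this op: 0; running total: 0)
Op 5: C0 write [C0 write: invalidate ['C1=S', 'C3=S'] -> C0=M] -> [M,I,I,I] (invalidations this op: 2; running total: 2)
Op 6: C1 write [C1 write: invalidate ['C0=M'] -> C1=M] -> [I,M,I,I] (invalidations this op: 1; running total: 3)
Op 7: C3 write [C3 write: invalidate ['C1=M'] -> C3=M] -> [I,I,I,M] (invalidations this op: 1; running total: 4)
Op 8: C0 read [C0 read from I: others=['C3=M'] -> C0=S, others downsized to S] -> [S,I,I,S] (invalidations this op: 0; running total: 4)
Op 9: C2 read [C2 read from I: others=['C0=S', 'C3=S'] -> C2=S, others downsized to S] -> [S,I,S,S] (invalidations this op: 0; running total: 4)
Op 10: C0 write [C0 write: invalidate ['C2=S', 'C3=S'] -> C0=M] -> [M,I,I,I] (invalidations this op: 2; running total: 6)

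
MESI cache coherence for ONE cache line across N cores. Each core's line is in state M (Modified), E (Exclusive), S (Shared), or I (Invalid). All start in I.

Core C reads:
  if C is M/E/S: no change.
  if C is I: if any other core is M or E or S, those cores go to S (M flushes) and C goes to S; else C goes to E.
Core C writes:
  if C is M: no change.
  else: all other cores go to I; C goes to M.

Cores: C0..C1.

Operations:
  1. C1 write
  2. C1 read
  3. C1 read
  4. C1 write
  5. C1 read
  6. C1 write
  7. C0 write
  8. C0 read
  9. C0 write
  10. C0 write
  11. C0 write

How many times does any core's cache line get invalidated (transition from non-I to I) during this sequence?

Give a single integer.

Op 1: C1 write [C1 write: invalidate none -> C1=M] -> [I,M] (invalidations this op: 0; running total: 0)
Op 2: C1 read [C1 read: already in M, no change] -> [I,M] (invalidations this op: 0; running total: 0)
Op 3: C1 read [C1 read: already in M, no change] -> [I,M] (invalidations this op: 0; running total: 0)
Op 4: C1 write [C1 write: already M (modified), no change] -> [I,M] (invalidations this op: 0; running total: 0)
Op 5: C1 read [C1 read: already in M, no change] -> [I,M] (invalidations this op: 0; running total: 0)
Op 6: C1 write [C1 write: already M (modified), no change] -> [I,M] (invalidations this op: 0; running total: 0)
Op 7: C0 write [C0 write: invalidate ['C1=M'] -> C0=M] -> [M,I] (invalidations this op: 1; running total: 1)
Op 8: C0 read [C0 read: already in M, no change] -> [M,I] (invalidations this op: 0; running total: 1)
Op 9: C0 write [C0 write: already M (modified), no change] -> [M,I] (invalidations this op: 0; running total: 1)
Op 10: C0 write [C0 write: already M (modified), no change] -> [M,I] (invalidations this op: 0; running total: 1)
Op 11: C0 write [C0 write: already M (modified), no change] -> [M,I] (invalidations this op: 0; running total: 1)

Answer: 1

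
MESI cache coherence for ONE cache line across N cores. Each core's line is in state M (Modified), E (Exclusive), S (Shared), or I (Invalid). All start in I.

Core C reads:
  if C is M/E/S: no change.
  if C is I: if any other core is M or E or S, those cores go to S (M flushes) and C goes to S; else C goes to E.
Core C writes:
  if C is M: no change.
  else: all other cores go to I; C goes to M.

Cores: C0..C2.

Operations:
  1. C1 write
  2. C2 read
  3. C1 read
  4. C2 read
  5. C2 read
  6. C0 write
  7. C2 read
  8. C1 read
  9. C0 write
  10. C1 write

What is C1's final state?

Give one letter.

Answer: M

Derivation:
Op 1: C1 write [C1 write: invalidate none -> C1=M] -> [I,M,I]
Op 2: C2 read [C2 read from I: others=['C1=M'] -> C2=S, others downsized to S] -> [I,S,S]
Op 3: C1 read [C1 read: already in S, no change] -> [I,S,S]
Op 4: C2 read [C2 read: already in S, no change] -> [I,S,S]
Op 5: C2 read [C2 read: already in S, no change] -> [I,S,S]
Op 6: C0 write [C0 write: invalidate ['C1=S', 'C2=S'] -> C0=M] -> [M,I,I]
Op 7: C2 read [C2 read from I: others=['C0=M'] -> C2=S, others downsized to S] -> [S,I,S]
Op 8: C1 read [C1 read from I: others=['C0=S', 'C2=S'] -> C1=S, others downsized to S] -> [S,S,S]
Op 9: C0 write [C0 write: invalidate ['C1=S', 'C2=S'] -> C0=M] -> [M,I,I]
Op 10: C1 write [C1 write: invalidate ['C0=M'] -> C1=M] -> [I,M,I]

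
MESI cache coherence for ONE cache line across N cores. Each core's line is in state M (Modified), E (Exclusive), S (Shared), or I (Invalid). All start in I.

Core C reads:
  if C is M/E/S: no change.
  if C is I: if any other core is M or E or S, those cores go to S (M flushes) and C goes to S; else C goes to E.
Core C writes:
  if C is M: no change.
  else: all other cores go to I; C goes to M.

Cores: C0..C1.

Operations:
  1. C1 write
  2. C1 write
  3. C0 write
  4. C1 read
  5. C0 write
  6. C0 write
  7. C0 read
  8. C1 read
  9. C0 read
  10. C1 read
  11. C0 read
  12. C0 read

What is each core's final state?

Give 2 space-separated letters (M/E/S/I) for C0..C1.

Answer: S S

Derivation:
Op 1: C1 write [C1 write: invalidate none -> C1=M] -> [I,M]
Op 2: C1 write [C1 write: already M (modified), no change] -> [I,M]
Op 3: C0 write [C0 write: invalidate ['C1=M'] -> C0=M] -> [M,I]
Op 4: C1 read [C1 read from I: others=['C0=M'] -> C1=S, others downsized to S] -> [S,S]
Op 5: C0 write [C0 write: invalidate ['C1=S'] -> C0=M] -> [M,I]
Op 6: C0 write [C0 write: already M (modified), no change] -> [M,I]
Op 7: C0 read [C0 read: already in M, no change] -> [M,I]
Op 8: C1 read [C1 read from I: others=['C0=M'] -> C1=S, others downsized to S] -> [S,S]
Op 9: C0 read [C0 read: already in S, no change] -> [S,S]
Op 10: C1 read [C1 read: already in S, no change] -> [S,S]
Op 11: C0 read [C0 read: already in S, no change] -> [S,S]
Op 12: C0 read [C0 read: already in S, no change] -> [S,S]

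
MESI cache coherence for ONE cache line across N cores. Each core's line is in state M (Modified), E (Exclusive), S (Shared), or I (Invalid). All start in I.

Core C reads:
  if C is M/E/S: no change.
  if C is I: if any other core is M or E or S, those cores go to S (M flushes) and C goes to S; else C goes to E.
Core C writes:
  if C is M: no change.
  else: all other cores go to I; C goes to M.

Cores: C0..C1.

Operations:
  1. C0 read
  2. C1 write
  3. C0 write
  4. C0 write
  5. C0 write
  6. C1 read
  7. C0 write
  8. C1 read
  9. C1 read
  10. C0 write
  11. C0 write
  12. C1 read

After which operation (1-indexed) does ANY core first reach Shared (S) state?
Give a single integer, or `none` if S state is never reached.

Answer: 6

Derivation:
Op 1: C0 read [C0 read from I: no other sharers -> C0=E (exclusive)] -> [E,I]
Op 2: C1 write [C1 write: invalidate ['C0=E'] -> C1=M] -> [I,M]
Op 3: C0 write [C0 write: invalidate ['C1=M'] -> C0=M] -> [M,I]
Op 4: C0 write [C0 write: already M (modified), no change] -> [M,I]
Op 5: C0 write [C0 write: already M (modified), no change] -> [M,I]
Op 6: C1 read [C1 read from I: others=['C0=M'] -> C1=S, others downsized to S] -> [S,S]
  -> First S state at op 6; remaining ops need not be traced.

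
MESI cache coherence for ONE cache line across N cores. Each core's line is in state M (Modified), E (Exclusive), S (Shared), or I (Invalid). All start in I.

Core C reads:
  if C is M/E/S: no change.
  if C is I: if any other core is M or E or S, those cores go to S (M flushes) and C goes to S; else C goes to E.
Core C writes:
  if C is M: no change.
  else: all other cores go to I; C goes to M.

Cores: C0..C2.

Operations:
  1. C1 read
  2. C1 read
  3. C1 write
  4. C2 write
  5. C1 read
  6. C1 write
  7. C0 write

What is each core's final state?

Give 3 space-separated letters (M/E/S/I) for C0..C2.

Op 1: C1 read [C1 read from I: no other sharers -> C1=E (exclusive)] -> [I,E,I]
Op 2: C1 read [C1 read: already in E, no change] -> [I,E,I]
Op 3: C1 write [C1 write: invalidate none -> C1=M] -> [I,M,I]
Op 4: C2 write [C2 write: invalidate ['C1=M'] -> C2=M] -> [I,I,M]
Op 5: C1 read [C1 read from I: others=['C2=M'] -> C1=S, others downsized to S] -> [I,S,S]
Op 6: C1 write [C1 write: invalidate ['C2=S'] -> C1=M] -> [I,M,I]
Op 7: C0 write [C0 write: invalidate ['C1=M'] -> C0=M] -> [M,I,I]

Answer: M I I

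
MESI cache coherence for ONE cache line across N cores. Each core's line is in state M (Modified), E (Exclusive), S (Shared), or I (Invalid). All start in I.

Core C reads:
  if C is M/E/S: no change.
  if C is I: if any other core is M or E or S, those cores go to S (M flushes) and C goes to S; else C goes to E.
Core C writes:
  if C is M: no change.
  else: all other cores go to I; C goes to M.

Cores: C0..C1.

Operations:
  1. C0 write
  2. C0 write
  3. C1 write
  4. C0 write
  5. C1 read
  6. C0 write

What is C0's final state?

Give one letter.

Op 1: C0 write [C0 write: invalidate none -> C0=M] -> [M,I]
Op 2: C0 write [C0 write: already M (modified), no change] -> [M,I]
Op 3: C1 write [C1 write: invalidate ['C0=M'] -> C1=M] -> [I,M]
Op 4: C0 write [C0 write: invalidate ['C1=M'] -> C0=M] -> [M,I]
Op 5: C1 read [C1 read from I: others=['C0=M'] -> C1=S, others downsized to S] -> [S,S]
Op 6: C0 write [C0 write: invalidate ['C1=S'] -> C0=M] -> [M,I]

Answer: M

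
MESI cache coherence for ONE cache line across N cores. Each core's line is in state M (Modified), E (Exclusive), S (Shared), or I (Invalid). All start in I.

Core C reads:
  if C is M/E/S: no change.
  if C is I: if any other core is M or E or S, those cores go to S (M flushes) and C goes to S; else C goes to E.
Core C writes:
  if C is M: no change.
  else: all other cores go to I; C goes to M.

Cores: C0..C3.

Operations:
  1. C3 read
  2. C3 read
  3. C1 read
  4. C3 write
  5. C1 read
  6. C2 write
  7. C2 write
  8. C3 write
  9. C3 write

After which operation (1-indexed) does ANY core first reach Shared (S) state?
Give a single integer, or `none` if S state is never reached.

Answer: 3

Derivation:
Op 1: C3 read [C3 read from I: no other sharers -> C3=E (exclusive)] -> [I,I,I,E]
Op 2: C3 read [C3 read: already in E, no change] -> [I,I,I,E]
Op 3: C1 read [C1 read from I: others=['C3=E'] -> C1=S, others downsized to S] -> [I,S,I,S]
  -> First S state at op 3; remaining ops need not be traced.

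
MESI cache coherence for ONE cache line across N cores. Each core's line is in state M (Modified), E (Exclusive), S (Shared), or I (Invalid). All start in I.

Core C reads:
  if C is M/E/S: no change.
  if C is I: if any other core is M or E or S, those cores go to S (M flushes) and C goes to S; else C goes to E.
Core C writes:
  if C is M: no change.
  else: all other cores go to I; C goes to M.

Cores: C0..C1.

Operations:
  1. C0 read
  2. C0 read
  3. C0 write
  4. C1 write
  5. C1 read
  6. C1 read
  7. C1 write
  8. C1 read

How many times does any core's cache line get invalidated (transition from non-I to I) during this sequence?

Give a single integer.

Answer: 1

Derivation:
Op 1: C0 read [C0 read from I: no other sharers -> C0=E (exclusive)] -> [E,I] (invalidations this op: 0; running total: 0)
Op 2: C0 read [C0 read: already in E, no change] -> [E,I] (invalidations this op: 0; running total: 0)
Op 3: C0 write [C0 write: invalidate none -> C0=M] -> [M,I] (invalidations this op: 0; running total: 0)
Op 4: C1 write [C1 write: invalidate ['C0=M'] -> C1=M] -> [I,M] (invalidations this op: 1; running total: 1)
Op 5: C1 read [C1 read: already in M, no change] -> [I,M] (invalidations this op: 0; running total: 1)
Op 6: C1 read [C1 read: already in M, no change] -> [I,M] (invalidations this op: 0; running total: 1)
Op 7: C1 write [C1 write: already M (modified), no change] -> [I,M] (invalidations this op: 0; running total: 1)
Op 8: C1 read [C1 read: already in M, no change] -> [I,M] (invalidations this op: 0; running total: 1)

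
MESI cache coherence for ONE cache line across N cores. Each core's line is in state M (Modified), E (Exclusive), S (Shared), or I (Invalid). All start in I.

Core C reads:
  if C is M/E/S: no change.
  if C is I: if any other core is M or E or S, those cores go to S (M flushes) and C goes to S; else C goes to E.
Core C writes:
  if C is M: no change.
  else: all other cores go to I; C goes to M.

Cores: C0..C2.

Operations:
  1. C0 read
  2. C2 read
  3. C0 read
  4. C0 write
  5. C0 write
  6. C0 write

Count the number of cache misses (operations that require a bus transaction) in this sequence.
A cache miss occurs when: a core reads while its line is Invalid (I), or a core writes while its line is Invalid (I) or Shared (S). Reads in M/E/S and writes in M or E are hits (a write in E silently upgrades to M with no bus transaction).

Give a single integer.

Op 1: C0 read [C0 read from I: no other sharers -> C0=E (exclusive)] -> [E,I,I] [MISS #1: read from I]
Op 2: C2 read [C2 read from I: others=['C0=E'] -> C2=S, others downsized to S] -> [S,I,S] [MISS #2: read from I]
Op 3: C0 read [C0 read: already in S, no change] -> [S,I,S] [hit: read from S]
Op 4: C0 write [C0 write: invalidate ['C2=S'] -> C0=M] -> [M,I,I] [MISS #3: write from S]
Op 5: C0 write [C0 write: already M (modified), no change] -> [M,I,I] [hit: write from M]
Op 6: C0 write [C0 write: already M (modified), no change] -> [M,I,I] [hit: write from M]

Answer: 3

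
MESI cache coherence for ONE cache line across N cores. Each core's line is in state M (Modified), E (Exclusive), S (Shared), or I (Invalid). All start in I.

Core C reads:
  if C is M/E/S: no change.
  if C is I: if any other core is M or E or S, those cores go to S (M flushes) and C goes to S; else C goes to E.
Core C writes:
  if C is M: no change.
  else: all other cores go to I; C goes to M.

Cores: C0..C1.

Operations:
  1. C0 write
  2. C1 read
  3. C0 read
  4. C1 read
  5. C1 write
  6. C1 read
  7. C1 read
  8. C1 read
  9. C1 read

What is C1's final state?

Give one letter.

Answer: M

Derivation:
Op 1: C0 write [C0 write: invalidate none -> C0=M] -> [M,I]
Op 2: C1 read [C1 read from I: others=['C0=M'] -> C1=S, others downsized to S] -> [S,S]
Op 3: C0 read [C0 read: already in S, no change] -> [S,S]
Op 4: C1 read [C1 read: already in S, no change] -> [S,S]
Op 5: C1 write [C1 write: invalidate ['C0=S'] -> C1=M] -> [I,M]
Op 6: C1 read [C1 read: already in M, no change] -> [I,M]
Op 7: C1 read [C1 read: already in M, no change] -> [I,M]
Op 8: C1 read [C1 read: already in M, no change] -> [I,M]
Op 9: C1 read [C1 read: already in M, no change] -> [I,M]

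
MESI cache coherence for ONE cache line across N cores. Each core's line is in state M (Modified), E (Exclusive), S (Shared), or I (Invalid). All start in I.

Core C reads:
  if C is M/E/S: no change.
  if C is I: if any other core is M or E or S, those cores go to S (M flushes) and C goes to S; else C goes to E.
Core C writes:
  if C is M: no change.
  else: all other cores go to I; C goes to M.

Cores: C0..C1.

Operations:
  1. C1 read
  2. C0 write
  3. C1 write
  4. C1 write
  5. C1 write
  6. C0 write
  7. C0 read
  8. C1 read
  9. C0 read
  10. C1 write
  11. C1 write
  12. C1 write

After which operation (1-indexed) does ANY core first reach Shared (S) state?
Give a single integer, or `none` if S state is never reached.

Op 1: C1 read [C1 read from I: no other sharers -> C1=E (exclusive)] -> [I,E]
Op 2: C0 write [C0 write: invalidate ['C1=E'] -> C0=M] -> [M,I]
Op 3: C1 write [C1 write: invalidate ['C0=M'] -> C1=M] -> [I,M]
Op 4: C1 write [C1 write: already M (modified), no change] -> [I,M]
Op 5: C1 write [C1 write: already M (modified), no change] -> [I,M]
Op 6: C0 write [C0 write: invalidate ['C1=M'] -> C0=M] -> [M,I]
Op 7: C0 read [C0 read: already in M, no change] -> [M,I]
Op 8: C1 read [C1 read from I: others=['C0=M'] -> C1=S, others downsized to S] -> [S,S]
  -> First S state at op 8; remaining ops need not be traced.

Answer: 8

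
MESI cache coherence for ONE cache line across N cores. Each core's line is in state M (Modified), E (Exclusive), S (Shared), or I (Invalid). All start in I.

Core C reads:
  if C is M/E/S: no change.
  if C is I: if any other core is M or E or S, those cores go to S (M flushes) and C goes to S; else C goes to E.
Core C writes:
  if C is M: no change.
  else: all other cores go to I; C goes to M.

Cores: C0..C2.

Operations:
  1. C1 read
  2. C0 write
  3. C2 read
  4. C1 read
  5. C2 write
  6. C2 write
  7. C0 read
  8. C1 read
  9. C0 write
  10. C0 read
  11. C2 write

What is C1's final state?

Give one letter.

Answer: I

Derivation:
Op 1: C1 read [C1 read from I: no other sharers -> C1=E (exclusive)] -> [I,E,I]
Op 2: C0 write [C0 write: invalidate ['C1=E'] -> C0=M] -> [M,I,I]
Op 3: C2 read [C2 read from I: others=['C0=M'] -> C2=S, others downsized to S] -> [S,I,S]
Op 4: C1 read [C1 read from I: others=['C0=S', 'C2=S'] -> C1=S, others downsized to S] -> [S,S,S]
Op 5: C2 write [C2 write: invalidate ['C0=S', 'C1=S'] -> C2=M] -> [I,I,M]
Op 6: C2 write [C2 write: already M (modified), no change] -> [I,I,M]
Op 7: C0 read [C0 read from I: others=['C2=M'] -> C0=S, others downsized to S] -> [S,I,S]
Op 8: C1 read [C1 read from I: others=['C0=S', 'C2=S'] -> C1=S, others downsized to S] -> [S,S,S]
Op 9: C0 write [C0 write: invalidate ['C1=S', 'C2=S'] -> C0=M] -> [M,I,I]
Op 10: C0 read [C0 read: already in M, no change] -> [M,I,I]
Op 11: C2 write [C2 write: invalidate ['C0=M'] -> C2=M] -> [I,I,M]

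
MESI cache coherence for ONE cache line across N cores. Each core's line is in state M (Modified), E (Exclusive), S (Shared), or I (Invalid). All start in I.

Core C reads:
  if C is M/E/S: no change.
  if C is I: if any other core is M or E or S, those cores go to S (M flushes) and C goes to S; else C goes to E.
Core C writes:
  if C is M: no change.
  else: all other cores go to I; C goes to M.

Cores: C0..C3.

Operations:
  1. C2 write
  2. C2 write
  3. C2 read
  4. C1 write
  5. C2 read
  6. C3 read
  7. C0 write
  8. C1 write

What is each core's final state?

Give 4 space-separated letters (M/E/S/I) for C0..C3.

Op 1: C2 write [C2 write: invalidate none -> C2=M] -> [I,I,M,I]
Op 2: C2 write [C2 write: already M (modified), no change] -> [I,I,M,I]
Op 3: C2 read [C2 read: already in M, no change] -> [I,I,M,I]
Op 4: C1 write [C1 write: invalidate ['C2=M'] -> C1=M] -> [I,M,I,I]
Op 5: C2 read [C2 read from I: others=['C1=M'] -> C2=S, others downsized to S] -> [I,S,S,I]
Op 6: C3 read [C3 read from I: others=['C1=S', 'C2=S'] -> C3=S, others downsized to S] -> [I,S,S,S]
Op 7: C0 write [C0 write: invalidate ['C1=S', 'C2=S', 'C3=S'] -> C0=M] -> [M,I,I,I]
Op 8: C1 write [C1 write: invalidate ['C0=M'] -> C1=M] -> [I,M,I,I]

Answer: I M I I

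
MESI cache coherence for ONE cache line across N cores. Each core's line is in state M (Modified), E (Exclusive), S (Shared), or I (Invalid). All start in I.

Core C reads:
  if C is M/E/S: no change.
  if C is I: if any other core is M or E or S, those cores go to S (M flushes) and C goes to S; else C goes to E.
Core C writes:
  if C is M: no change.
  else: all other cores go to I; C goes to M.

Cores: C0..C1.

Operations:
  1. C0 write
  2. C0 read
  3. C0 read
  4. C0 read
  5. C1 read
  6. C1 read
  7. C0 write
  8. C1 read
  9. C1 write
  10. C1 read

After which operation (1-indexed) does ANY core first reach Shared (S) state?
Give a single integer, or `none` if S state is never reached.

Op 1: C0 write [C0 write: invalidate none -> C0=M] -> [M,I]
Op 2: C0 read [C0 read: already in M, no change] -> [M,I]
Op 3: C0 read [C0 read: already in M, no change] -> [M,I]
Op 4: C0 read [C0 read: already in M, no change] -> [M,I]
Op 5: C1 read [C1 read from I: others=['C0=M'] -> C1=S, others downsized to S] -> [S,S]
  -> First S state at op 5; remaining ops need not be traced.

Answer: 5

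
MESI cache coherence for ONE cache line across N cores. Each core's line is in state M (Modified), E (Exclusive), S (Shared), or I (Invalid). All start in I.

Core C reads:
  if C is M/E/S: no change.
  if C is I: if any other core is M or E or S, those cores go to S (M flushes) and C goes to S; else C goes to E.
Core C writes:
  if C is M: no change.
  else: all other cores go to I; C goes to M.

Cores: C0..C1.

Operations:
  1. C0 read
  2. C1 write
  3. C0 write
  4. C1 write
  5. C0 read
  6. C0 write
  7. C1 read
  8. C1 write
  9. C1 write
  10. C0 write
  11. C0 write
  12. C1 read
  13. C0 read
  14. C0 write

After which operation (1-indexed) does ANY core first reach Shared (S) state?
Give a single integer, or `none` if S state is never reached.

Op 1: C0 read [C0 read from I: no other sharers -> C0=E (exclusive)] -> [E,I]
Op 2: C1 write [C1 write: invalidate ['C0=E'] -> C1=M] -> [I,M]
Op 3: C0 write [C0 write: invalidate ['C1=M'] -> C0=M] -> [M,I]
Op 4: C1 write [C1 write: invalidate ['C0=M'] -> C1=M] -> [I,M]
Op 5: C0 read [C0 read from I: others=['C1=M'] -> C0=S, others downsized to S] -> [S,S]
  -> First S state at op 5; remaining ops need not be traced.

Answer: 5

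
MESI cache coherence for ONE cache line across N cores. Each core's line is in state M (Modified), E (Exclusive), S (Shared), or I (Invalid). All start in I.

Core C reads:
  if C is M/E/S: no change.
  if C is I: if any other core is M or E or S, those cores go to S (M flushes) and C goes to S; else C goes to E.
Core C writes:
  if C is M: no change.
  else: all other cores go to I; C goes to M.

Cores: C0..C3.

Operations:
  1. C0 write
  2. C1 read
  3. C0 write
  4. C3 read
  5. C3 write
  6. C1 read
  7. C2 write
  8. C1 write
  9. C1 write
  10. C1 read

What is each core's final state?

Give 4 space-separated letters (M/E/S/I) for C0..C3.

Answer: I M I I

Derivation:
Op 1: C0 write [C0 write: invalidate none -> C0=M] -> [M,I,I,I]
Op 2: C1 read [C1 read from I: others=['C0=M'] -> C1=S, others downsized to S] -> [S,S,I,I]
Op 3: C0 write [C0 write: invalidate ['C1=S'] -> C0=M] -> [M,I,I,I]
Op 4: C3 read [C3 read from I: others=['C0=M'] -> C3=S, others downsized to S] -> [S,I,I,S]
Op 5: C3 write [C3 write: invalidate ['C0=S'] -> C3=M] -> [I,I,I,M]
Op 6: C1 read [C1 read from I: others=['C3=M'] -> C1=S, others downsized to S] -> [I,S,I,S]
Op 7: C2 write [C2 write: invalidate ['C1=S', 'C3=S'] -> C2=M] -> [I,I,M,I]
Op 8: C1 write [C1 write: invalidate ['C2=M'] -> C1=M] -> [I,M,I,I]
Op 9: C1 write [C1 write: already M (modified), no change] -> [I,M,I,I]
Op 10: C1 read [C1 read: already in M, no change] -> [I,M,I,I]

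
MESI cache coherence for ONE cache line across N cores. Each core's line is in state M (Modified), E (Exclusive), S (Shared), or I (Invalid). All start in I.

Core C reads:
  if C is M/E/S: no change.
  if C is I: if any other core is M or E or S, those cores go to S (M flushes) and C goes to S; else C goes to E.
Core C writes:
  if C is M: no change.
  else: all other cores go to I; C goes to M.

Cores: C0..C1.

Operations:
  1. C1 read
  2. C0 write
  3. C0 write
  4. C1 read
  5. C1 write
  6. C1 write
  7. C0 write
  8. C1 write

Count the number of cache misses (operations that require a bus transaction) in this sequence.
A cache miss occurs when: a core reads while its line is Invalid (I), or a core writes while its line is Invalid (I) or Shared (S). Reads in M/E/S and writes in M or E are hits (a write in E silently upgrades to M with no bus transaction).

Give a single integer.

Answer: 6

Derivation:
Op 1: C1 read [C1 read from I: no other sharers -> C1=E (exclusive)] -> [I,E] [MISS #1: read from I]
Op 2: C0 write [C0 write: invalidate ['C1=E'] -> C0=M] -> [M,I] [MISS #2: write from I]
Op 3: C0 write [C0 write: already M (modified), no change] -> [M,I] [hit: write from M]
Op 4: C1 read [C1 read from I: others=['C0=M'] -> C1=S, others downsized to S] -> [S,S] [MISS #3: read from I]
Op 5: C1 write [C1 write: invalidate ['C0=S'] -> C1=M] -> [I,M] [MISS #4: write from S]
Op 6: C1 write [C1 write: already M (modified), no change] -> [I,M] [hit: write from M]
Op 7: C0 write [C0 write: invalidate ['C1=M'] -> C0=M] -> [M,I] [MISS #5: write from I]
Op 8: C1 write [C1 write: invalidate ['C0=M'] -> C1=M] -> [I,M] [MISS #6: write from I]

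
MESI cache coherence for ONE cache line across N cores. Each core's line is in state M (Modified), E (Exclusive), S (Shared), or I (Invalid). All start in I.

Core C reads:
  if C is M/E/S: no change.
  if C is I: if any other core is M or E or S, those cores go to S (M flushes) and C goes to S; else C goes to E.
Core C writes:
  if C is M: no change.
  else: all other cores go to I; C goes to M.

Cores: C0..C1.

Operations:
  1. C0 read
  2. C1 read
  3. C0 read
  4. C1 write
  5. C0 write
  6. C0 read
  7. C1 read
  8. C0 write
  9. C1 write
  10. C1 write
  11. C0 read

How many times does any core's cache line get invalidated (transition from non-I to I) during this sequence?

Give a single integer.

Op 1: C0 read [C0 read from I: no other sharers -> C0=E (exclusive)] -> [E,I] (invalidations this op: 0; running total: 0)
Op 2: C1 read [C1 read from I: others=['C0=E'] -> C1=S, others downsized to S] -> [S,S] (invalidations this op: 0; running total: 0)
Op 3: C0 read [C0 read: already in S, no change] -> [S,S] (invalidations this op: 0; running total: 0)
Op 4: C1 write [C1 write: invalidate ['C0=S'] -> C1=M] -> [I,M] (invalidations this op: 1; running total: 1)
Op 5: C0 write [C0 write: invalidate ['C1=M'] -> C0=M] -> [M,I] (invalidations this op: 1; running total: 2)
Op 6: C0 read [C0 read: already in M, no change] -> [M,I] (invalidations this op: 0; running total: 2)
Op 7: C1 read [C1 read from I: others=['C0=M'] -> C1=S, others downsized to S] -> [S,S] (invalidations this op: 0; running total: 2)
Op 8: C0 write [C0 write: invalidate ['C1=S'] -> C0=M] -> [M,I] (invalidations this op: 1; running total: 3)
Op 9: C1 write [C1 write: invalidate ['C0=M'] -> C1=M] -> [I,M] (invalidations this op: 1; running total: 4)
Op 10: C1 write [C1 write: already M (modified), no change] -> [I,M] (invalidations this op: 0; running total: 4)
Op 11: C0 read [C0 read from I: others=['C1=M'] -> C0=S, others downsized to S] -> [S,S] (invalidations this op: 0; running total: 4)

Answer: 4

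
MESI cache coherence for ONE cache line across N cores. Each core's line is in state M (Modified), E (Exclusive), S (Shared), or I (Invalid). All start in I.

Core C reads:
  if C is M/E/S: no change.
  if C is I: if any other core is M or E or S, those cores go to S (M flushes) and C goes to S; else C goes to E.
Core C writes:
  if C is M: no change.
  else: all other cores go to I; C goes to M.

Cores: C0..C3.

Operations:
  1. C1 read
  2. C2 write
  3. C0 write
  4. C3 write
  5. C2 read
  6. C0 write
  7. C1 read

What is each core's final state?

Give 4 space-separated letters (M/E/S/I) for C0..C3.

Op 1: C1 read [C1 read from I: no other sharers -> C1=E (exclusive)] -> [I,E,I,I]
Op 2: C2 write [C2 write: invalidate ['C1=E'] -> C2=M] -> [I,I,M,I]
Op 3: C0 write [C0 write: invalidate ['C2=M'] -> C0=M] -> [M,I,I,I]
Op 4: C3 write [C3 write: invalidate ['C0=M'] -> C3=M] -> [I,I,I,M]
Op 5: C2 read [C2 read from I: others=['C3=M'] -> C2=S, others downsized to S] -> [I,I,S,S]
Op 6: C0 write [C0 write: invalidate ['C2=S', 'C3=S'] -> C0=M] -> [M,I,I,I]
Op 7: C1 read [C1 read from I: others=['C0=M'] -> C1=S, others downsized to S] -> [S,S,I,I]

Answer: S S I I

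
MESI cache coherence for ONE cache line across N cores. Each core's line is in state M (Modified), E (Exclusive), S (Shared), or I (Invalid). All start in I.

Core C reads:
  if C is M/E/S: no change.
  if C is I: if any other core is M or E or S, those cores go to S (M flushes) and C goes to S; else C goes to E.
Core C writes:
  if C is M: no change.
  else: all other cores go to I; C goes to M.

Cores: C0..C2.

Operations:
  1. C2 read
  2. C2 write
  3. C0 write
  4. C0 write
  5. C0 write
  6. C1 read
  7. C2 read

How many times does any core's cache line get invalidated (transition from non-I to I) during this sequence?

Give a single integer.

Answer: 1

Derivation:
Op 1: C2 read [C2 read from I: no other sharers -> C2=E (exclusive)] -> [I,I,E] (invalidations this op: 0; running total: 0)
Op 2: C2 write [C2 write: invalidate none -> C2=M] -> [I,I,M] (invalidations this op: 0; running total: 0)
Op 3: C0 write [C0 write: invalidate ['C2=M'] -> C0=M] -> [M,I,I] (invalidations this op: 1; running total: 1)
Op 4: C0 write [C0 write: already M (modified), no change] -> [M,I,I] (invalidations this op: 0; running total: 1)
Op 5: C0 write [C0 write: already M (modified), no change] -> [M,I,I] (invalidations this op: 0; running total: 1)
Op 6: C1 read [C1 read from I: others=['C0=M'] -> C1=S, others downsized to S] -> [S,S,I] (invalidations this op: 0; running total: 1)
Op 7: C2 read [C2 read from I: others=['C0=S', 'C1=S'] -> C2=S, others downsized to S] -> [S,S,S] (invalidations this op: 0; running total: 1)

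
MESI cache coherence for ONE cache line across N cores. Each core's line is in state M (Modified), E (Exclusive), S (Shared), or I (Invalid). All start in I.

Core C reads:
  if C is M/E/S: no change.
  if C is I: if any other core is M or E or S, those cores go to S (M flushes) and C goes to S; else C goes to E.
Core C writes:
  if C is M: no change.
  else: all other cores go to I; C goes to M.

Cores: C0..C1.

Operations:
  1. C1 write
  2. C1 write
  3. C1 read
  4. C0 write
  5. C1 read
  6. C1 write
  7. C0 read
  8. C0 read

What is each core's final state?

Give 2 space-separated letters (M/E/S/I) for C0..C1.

Op 1: C1 write [C1 write: invalidate none -> C1=M] -> [I,M]
Op 2: C1 write [C1 write: already M (modified), no change] -> [I,M]
Op 3: C1 read [C1 read: already in M, no change] -> [I,M]
Op 4: C0 write [C0 write: invalidate ['C1=M'] -> C0=M] -> [M,I]
Op 5: C1 read [C1 read from I: others=['C0=M'] -> C1=S, others downsized to S] -> [S,S]
Op 6: C1 write [C1 write: invalidate ['C0=S'] -> C1=M] -> [I,M]
Op 7: C0 read [C0 read from I: others=['C1=M'] -> C0=S, others downsized to S] -> [S,S]
Op 8: C0 read [C0 read: already in S, no change] -> [S,S]

Answer: S S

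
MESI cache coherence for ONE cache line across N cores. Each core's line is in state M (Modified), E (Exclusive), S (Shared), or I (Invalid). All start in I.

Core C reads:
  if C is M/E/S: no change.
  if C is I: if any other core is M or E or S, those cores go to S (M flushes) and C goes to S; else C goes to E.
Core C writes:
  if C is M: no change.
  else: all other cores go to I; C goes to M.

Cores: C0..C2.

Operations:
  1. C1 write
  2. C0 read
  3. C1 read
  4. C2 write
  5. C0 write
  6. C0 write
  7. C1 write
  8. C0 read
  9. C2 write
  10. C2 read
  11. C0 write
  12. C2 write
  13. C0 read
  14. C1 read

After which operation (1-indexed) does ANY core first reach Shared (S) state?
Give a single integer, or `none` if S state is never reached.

Answer: 2

Derivation:
Op 1: C1 write [C1 write: invalidate none -> C1=M] -> [I,M,I]
Op 2: C0 read [C0 read from I: others=['C1=M'] -> C0=S, others downsized to S] -> [S,S,I]
  -> First S state at op 2; remaining ops need not be traced.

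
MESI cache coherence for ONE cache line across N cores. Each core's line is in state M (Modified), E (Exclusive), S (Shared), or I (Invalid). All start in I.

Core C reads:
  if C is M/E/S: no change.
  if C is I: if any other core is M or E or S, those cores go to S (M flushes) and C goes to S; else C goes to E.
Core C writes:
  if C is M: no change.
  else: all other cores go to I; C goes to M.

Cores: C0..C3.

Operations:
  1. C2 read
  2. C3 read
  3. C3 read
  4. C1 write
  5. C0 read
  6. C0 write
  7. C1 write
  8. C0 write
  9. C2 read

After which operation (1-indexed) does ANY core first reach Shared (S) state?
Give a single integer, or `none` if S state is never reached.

Op 1: C2 read [C2 read from I: no other sharers -> C2=E (exclusive)] -> [I,I,E,I]
Op 2: C3 read [C3 read from I: others=['C2=E'] -> C3=S, others downsized to S] -> [I,I,S,S]
  -> First S state at op 2; remaining ops need not be traced.

Answer: 2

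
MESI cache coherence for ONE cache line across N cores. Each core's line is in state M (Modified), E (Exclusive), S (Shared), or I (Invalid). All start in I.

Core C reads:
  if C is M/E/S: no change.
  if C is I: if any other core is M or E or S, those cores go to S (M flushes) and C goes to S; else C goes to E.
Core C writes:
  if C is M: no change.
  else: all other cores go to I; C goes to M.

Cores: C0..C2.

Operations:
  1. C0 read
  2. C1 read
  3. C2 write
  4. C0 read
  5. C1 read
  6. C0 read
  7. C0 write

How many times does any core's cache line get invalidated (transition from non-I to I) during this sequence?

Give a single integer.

Answer: 4

Derivation:
Op 1: C0 read [C0 read from I: no other sharers -> C0=E (exclusive)] -> [E,I,I] (invalidations this op: 0; running total: 0)
Op 2: C1 read [C1 read from I: others=['C0=E'] -> C1=S, others downsized to S] -> [S,S,I] (invalidations this op: 0; running total: 0)
Op 3: C2 write [C2 write: invalidate ['C0=S', 'C1=S'] -> C2=M] -> [I,I,M] (invalidations this op: 2; running total: 2)
Op 4: C0 read [C0 read from I: others=['C2=M'] -> C0=S, others downsized to S] -> [S,I,S] (invalidations this op: 0; running total: 2)
Op 5: C1 read [C1 read from I: others=['C0=S', 'C2=S'] -> C1=S, others downsized to S] -> [S,S,S] (invalidations this op: 0; running total: 2)
Op 6: C0 read [C0 read: already in S, no change] -> [S,S,S] (invalidations this op: 0; running total: 2)
Op 7: C0 write [C0 write: invalidate ['C1=S', 'C2=S'] -> C0=M] -> [M,I,I] (invalidations this op: 2; running total: 4)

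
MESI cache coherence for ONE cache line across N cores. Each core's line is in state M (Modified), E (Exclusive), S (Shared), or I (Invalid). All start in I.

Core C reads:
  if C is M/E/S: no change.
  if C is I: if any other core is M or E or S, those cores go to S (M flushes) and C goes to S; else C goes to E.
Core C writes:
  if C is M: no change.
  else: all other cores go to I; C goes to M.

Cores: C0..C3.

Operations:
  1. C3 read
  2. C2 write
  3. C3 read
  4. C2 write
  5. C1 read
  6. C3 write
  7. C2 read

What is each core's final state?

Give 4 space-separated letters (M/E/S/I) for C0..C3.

Answer: I I S S

Derivation:
Op 1: C3 read [C3 read from I: no other sharers -> C3=E (exclusive)] -> [I,I,I,E]
Op 2: C2 write [C2 write: invalidate ['C3=E'] -> C2=M] -> [I,I,M,I]
Op 3: C3 read [C3 read from I: others=['C2=M'] -> C3=S, others downsized to S] -> [I,I,S,S]
Op 4: C2 write [C2 write: invalidate ['C3=S'] -> C2=M] -> [I,I,M,I]
Op 5: C1 read [C1 read from I: others=['C2=M'] -> C1=S, others downsized to S] -> [I,S,S,I]
Op 6: C3 write [C3 write: invalidate ['C1=S', 'C2=S'] -> C3=M] -> [I,I,I,M]
Op 7: C2 read [C2 read from I: others=['C3=M'] -> C2=S, others downsized to S] -> [I,I,S,S]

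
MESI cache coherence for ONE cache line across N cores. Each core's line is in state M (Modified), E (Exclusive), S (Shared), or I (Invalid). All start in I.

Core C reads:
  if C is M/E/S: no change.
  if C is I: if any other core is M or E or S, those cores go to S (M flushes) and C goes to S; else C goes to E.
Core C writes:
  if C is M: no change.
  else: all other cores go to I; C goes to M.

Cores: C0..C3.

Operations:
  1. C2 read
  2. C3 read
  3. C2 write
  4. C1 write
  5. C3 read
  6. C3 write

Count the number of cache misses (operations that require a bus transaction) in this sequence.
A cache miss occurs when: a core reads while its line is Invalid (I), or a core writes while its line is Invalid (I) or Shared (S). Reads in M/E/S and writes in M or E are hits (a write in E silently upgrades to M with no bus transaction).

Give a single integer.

Answer: 6

Derivation:
Op 1: C2 read [C2 read from I: no other sharers -> C2=E (exclusive)] -> [I,I,E,I] [MISS #1: read from I]
Op 2: C3 read [C3 read from I: others=['C2=E'] -> C3=S, others downsized to S] -> [I,I,S,S] [MISS #2: read from I]
Op 3: C2 write [C2 write: invalidate ['C3=S'] -> C2=M] -> [I,I,M,I] [MISS #3: write from S]
Op 4: C1 write [C1 write: invalidate ['C2=M'] -> C1=M] -> [I,M,I,I] [MISS #4: write from I]
Op 5: C3 read [C3 read from I: others=['C1=M'] -> C3=S, others downsized to S] -> [I,S,I,S] [MISS #5: read from I]
Op 6: C3 write [C3 write: invalidate ['C1=S'] -> C3=M] -> [I,I,I,M] [MISS #6: write from S]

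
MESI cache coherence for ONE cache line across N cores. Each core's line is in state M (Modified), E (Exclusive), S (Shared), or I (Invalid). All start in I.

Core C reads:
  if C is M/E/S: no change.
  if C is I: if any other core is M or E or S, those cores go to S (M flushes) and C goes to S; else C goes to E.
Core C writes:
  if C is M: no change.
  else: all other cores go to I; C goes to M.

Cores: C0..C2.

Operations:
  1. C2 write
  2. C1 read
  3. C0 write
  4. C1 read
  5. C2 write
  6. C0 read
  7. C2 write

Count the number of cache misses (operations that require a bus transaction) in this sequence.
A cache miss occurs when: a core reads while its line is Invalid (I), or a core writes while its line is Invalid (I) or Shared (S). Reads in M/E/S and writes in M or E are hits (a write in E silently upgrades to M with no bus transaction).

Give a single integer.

Answer: 7

Derivation:
Op 1: C2 write [C2 write: invalidate none -> C2=M] -> [I,I,M] [MISS #1: write from I]
Op 2: C1 read [C1 read from I: others=['C2=M'] -> C1=S, others downsized to S] -> [I,S,S] [MISS #2: read from I]
Op 3: C0 write [C0 write: invalidate ['C1=S', 'C2=S'] -> C0=M] -> [M,I,I] [MISS #3: write from I]
Op 4: C1 read [C1 read from I: others=['C0=M'] -> C1=S, others downsized to S] -> [S,S,I] [MISS #4: read from I]
Op 5: C2 write [C2 write: invalidate ['C0=S', 'C1=S'] -> C2=M] -> [I,I,M] [MISS #5: write from I]
Op 6: C0 read [C0 read from I: others=['C2=M'] -> C0=S, others downsized to S] -> [S,I,S] [MISS #6: read from I]
Op 7: C2 write [C2 write: invalidate ['C0=S'] -> C2=M] -> [I,I,M] [MISS #7: write from S]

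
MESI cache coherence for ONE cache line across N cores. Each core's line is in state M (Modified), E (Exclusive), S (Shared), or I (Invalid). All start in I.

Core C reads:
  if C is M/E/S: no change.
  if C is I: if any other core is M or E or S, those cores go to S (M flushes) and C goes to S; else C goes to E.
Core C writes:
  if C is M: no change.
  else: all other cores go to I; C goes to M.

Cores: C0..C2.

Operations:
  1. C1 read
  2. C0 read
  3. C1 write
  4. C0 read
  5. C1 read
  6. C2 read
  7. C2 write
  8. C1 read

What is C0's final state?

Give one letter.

Op 1: C1 read [C1 read from I: no other sharers -> C1=E (exclusive)] -> [I,E,I]
Op 2: C0 read [C0 read from I: others=['C1=E'] -> C0=S, others downsized to S] -> [S,S,I]
Op 3: C1 write [C1 write: invalidate ['C0=S'] -> C1=M] -> [I,M,I]
Op 4: C0 read [C0 read from I: others=['C1=M'] -> C0=S, others downsized to S] -> [S,S,I]
Op 5: C1 read [C1 read: already in S, no change] -> [S,S,I]
Op 6: C2 read [C2 read from I: others=['C0=S', 'C1=S'] -> C2=S, others downsized to S] -> [S,S,S]
Op 7: C2 write [C2 write: invalidate ['C0=S', 'C1=S'] -> C2=M] -> [I,I,M]
Op 8: C1 read [C1 read from I: others=['C2=M'] -> C1=S, others downsized to S] -> [I,S,S]

Answer: I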